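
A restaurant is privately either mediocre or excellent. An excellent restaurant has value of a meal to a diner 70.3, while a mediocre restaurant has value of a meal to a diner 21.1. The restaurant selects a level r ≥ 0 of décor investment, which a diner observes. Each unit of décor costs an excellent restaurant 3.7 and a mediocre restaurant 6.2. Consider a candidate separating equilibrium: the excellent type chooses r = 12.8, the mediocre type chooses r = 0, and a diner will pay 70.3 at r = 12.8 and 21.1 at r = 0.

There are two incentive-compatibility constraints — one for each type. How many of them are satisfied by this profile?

2

Excellent type: signal → 70.3 − 3.7 × 12.8 = 22.94; deviate to 0 → 21.1. IC holds (22.94 ≥ 21.1).
Mediocre type: stay at 0 → 21.1; mimic → 70.3 − 6.2 × 12.8 = -9.06. IC holds (21.1 ≥ -9.06).
2 of 2 constraints hold, so this is a separating equilibrium.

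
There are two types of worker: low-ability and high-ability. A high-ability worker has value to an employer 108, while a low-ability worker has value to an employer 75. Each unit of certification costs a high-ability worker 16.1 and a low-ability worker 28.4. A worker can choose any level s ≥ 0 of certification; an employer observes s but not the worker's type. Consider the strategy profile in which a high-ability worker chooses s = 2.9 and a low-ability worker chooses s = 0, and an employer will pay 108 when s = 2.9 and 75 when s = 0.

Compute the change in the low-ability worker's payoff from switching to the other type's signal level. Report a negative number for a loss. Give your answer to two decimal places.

Playing s = 0 the low-ability worker receives 75.
Deviating to s = 2.9 brings payment 108 at cost 28.4 × 2.9 = 82.36, netting 25.64.
Gain from deviating: 25.64 − 75 = -49.36.
The gain is negative, so the low-ability type's incentive-compatibility constraint is satisfied.

-49.36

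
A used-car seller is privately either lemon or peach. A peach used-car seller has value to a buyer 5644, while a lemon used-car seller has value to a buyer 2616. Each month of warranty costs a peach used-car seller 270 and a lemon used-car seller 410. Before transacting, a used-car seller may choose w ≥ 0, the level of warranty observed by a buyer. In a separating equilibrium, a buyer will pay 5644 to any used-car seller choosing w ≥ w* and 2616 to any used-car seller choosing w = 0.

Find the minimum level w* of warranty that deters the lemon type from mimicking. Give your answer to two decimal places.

A lemon used-car seller choosing w = 0 receives 2616.
Imitating at w* instead would pay 5644 at cost 410·w*, netting 5644 − 410·w*.
Indifference: 2616 = 5644 − 410·w*, so w* = (5644 − 2616) / 410 ≈ 7.39.
At w* the lemon type's incentive constraint just binds; the peach type strictly prefers w* since its per-unit cost is lower.

7.39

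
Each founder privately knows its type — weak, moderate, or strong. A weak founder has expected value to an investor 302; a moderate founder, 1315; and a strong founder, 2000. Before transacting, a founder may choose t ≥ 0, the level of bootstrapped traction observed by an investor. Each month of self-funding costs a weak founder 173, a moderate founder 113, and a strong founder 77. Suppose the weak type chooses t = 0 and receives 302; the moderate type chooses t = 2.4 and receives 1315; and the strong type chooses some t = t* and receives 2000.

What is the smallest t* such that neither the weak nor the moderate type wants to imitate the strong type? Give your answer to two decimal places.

Moderate type (on-path payoff 1315 − 113×2.4 = 1043.8) won't mimic when 1043.8 ≥ 2000 − 113·t*, i.e. t* ≥ 8.46.
Weak type (on-path payoff 302) won't mimic when 302 ≥ 2000 − 173·t*, i.e. t* ≥ 9.82.
Both must hold, so t* = max(9.82, 8.46) = 9.82. The weak type's constraint binds.

9.82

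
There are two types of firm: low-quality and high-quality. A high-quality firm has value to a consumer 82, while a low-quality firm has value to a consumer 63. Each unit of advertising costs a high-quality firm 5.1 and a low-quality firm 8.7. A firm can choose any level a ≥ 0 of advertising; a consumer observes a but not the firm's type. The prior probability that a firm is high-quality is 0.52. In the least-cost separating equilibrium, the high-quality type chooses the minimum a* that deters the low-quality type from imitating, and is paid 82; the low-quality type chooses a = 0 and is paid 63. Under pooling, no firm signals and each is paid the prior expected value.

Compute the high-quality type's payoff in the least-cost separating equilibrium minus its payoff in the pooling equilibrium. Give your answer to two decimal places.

Least-cost separating signal: a* solves 63 = 82 − 8.7·a*, so a* = (82 − 63)/8.7 ≈ 2.1839.
High-quality type's separating payoff: 82 − 5.1 × a* = 82 − 5.1 × (82 − 63)/8.7 = 82 − 96.9/8.7 ≈ 70.8621.
Pooling payoff: 0.52 × 82 + 0.48 × 63 = 72.88.
Difference: 70.8621 − 72.88 = -2.0179, i.e. -2.02 to two decimal places.
The high-quality type would prefer the pooling outcome.

-2.02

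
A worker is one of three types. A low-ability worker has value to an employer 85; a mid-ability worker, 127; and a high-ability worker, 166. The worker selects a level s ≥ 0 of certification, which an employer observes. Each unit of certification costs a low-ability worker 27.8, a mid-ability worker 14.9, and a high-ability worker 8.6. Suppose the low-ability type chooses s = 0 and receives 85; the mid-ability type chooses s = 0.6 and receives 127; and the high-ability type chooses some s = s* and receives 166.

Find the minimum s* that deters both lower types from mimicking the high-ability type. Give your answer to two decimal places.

3.22

Low-ability type (on-path payoff 85) won't mimic when 85 ≥ 166 − 27.8·s*, i.e. s* ≥ 2.91.
Mid-ability type (on-path payoff 127 − 14.9×0.6 = 118.06) won't mimic when 118.06 ≥ 166 − 14.9·s*, i.e. s* ≥ 3.22.
Both must hold, so s* = max(2.91, 3.22) = 3.22. The mid-ability type's constraint binds.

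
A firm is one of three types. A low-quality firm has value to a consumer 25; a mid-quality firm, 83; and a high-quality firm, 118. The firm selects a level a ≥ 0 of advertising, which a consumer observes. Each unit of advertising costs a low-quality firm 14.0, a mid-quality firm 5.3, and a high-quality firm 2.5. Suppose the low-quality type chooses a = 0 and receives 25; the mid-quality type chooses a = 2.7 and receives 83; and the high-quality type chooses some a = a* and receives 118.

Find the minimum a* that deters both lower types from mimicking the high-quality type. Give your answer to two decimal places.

Mid-quality type (on-path payoff 83 − 5.3×2.7 = 68.69) won't mimic when 68.69 ≥ 118 − 5.3·a*, i.e. a* ≥ 9.30.
Low-quality type (on-path payoff 25) won't mimic when 25 ≥ 118 − 14.0·a*, i.e. a* ≥ 6.64.
Both must hold, so a* = max(6.64, 9.30) = 9.30. The mid-quality type's constraint binds.

9.30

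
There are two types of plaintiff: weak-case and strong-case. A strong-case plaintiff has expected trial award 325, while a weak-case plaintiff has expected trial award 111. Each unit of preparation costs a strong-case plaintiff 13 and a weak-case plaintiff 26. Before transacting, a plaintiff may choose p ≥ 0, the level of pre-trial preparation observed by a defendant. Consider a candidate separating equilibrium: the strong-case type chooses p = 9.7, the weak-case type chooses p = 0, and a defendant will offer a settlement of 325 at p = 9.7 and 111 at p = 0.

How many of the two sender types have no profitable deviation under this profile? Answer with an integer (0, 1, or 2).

Strong-case type: signal → 325 − 13 × 9.7 = 198.9; deviate to 0 → 111. IC holds (198.9 ≥ 111).
Weak-case type: stay at 0 → 111; mimic → 325 − 26 × 9.7 = 72.8. IC holds (111 ≥ 72.8).
2 of 2 constraints hold, so this is a separating equilibrium.

2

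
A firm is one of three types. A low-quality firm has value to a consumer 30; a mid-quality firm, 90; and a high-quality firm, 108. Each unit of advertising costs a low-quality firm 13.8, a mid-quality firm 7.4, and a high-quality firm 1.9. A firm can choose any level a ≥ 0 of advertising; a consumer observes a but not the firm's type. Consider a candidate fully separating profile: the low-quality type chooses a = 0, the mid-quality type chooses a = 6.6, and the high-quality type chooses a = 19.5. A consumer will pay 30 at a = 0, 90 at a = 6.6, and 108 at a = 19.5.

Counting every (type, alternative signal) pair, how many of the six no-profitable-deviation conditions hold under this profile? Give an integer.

High-quality (own payoff 108 − 1.9×19.5 = 70.95): to a=0 gives 30 → no gain ✓; to a=6.6 gives 90 − 1.9×6.6 = 77.46 → profitable ✗.
Mid-quality (own payoff 90 − 7.4×6.6 = 41.16): to a=0 gives 30 → no gain ✓; to a=19.5 gives 108 − 7.4×19.5 = -36.3 → no gain ✓.
Low-quality (own payoff 30): to a=6.6 gives 90 − 13.8×6.6 = -1.08 → no gain ✓; to a=19.5 gives 108 − 13.8×19.5 = -161.1 → no gain ✓.
5 of the 6 constraints hold; not an equilibrium.

5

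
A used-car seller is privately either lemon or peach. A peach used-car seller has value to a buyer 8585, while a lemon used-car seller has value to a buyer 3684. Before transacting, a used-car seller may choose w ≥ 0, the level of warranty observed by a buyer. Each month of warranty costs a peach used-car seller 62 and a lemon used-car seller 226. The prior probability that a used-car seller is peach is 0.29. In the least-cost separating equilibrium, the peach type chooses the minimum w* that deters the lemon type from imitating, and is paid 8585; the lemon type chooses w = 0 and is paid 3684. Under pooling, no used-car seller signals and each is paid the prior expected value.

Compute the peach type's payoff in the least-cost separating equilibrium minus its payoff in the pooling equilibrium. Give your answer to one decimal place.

Least-cost separating signal: w* solves 3684 = 8585 − 226·w*, so w* = (8585 − 3684)/226 ≈ 21.6858.
Peach type's separating payoff: 8585 − 62 × w* = 8585 − 62 × (8585 − 3684)/226 = 8585 − 303862/226 ≈ 7240.478.
Pooling payoff: 0.29 × 8585 + 0.71 × 3684 = 5105.29.
Difference: 7240.478 − 5105.29 = 2135.188, i.e. 2135.2 to one decimal place.
The peach type prefers to separate.

2135.2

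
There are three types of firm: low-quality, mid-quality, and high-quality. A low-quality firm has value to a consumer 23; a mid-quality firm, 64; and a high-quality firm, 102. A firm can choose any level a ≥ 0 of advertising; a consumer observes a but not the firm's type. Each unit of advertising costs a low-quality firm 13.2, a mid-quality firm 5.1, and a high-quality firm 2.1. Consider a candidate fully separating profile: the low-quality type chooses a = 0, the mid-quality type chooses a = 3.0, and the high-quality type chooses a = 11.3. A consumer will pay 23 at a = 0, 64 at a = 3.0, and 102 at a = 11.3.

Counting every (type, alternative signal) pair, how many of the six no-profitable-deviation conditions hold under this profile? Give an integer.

5

Low-quality (own payoff 23): to a=3.0 gives 64 − 13.2×3.0 = 24.4 → profitable ✗; to a=11.3 gives 102 − 13.2×11.3 = -47.16 → no gain ✓.
Mid-quality (own payoff 64 − 5.1×3.0 = 48.7): to a=0 gives 23 → no gain ✓; to a=11.3 gives 102 − 5.1×11.3 = 44.37 → no gain ✓.
High-quality (own payoff 102 − 2.1×11.3 = 78.27): to a=0 gives 23 → no gain ✓; to a=3.0 gives 64 − 2.1×3.0 = 57.7 → no gain ✓.
5 of the 6 constraints hold; not an equilibrium.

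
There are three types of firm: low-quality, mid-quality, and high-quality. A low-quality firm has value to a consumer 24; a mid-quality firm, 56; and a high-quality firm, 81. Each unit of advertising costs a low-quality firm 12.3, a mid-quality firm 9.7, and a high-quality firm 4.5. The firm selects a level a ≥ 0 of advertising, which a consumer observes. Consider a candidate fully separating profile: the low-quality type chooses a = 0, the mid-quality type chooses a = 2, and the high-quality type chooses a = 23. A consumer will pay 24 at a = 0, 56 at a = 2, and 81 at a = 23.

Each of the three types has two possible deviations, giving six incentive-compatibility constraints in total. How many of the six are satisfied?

3

Mid-quality (own payoff 56 − 9.7×2 = 36.6): to a=0 gives 24 → no gain ✓; to a=23 gives 81 − 9.7×23 = -142.1 → no gain ✓.
Low-quality (own payoff 24): to a=2 gives 56 − 12.3×2 = 31.4 → profitable ✗; to a=23 gives 81 − 12.3×23 = -201.9 → no gain ✓.
High-quality (own payoff 81 − 4.5×23 = -22.5): to a=0 gives 24 → profitable ✗; to a=2 gives 56 − 4.5×2 = 47 → profitable ✗.
3 of the 6 constraints hold; not an equilibrium.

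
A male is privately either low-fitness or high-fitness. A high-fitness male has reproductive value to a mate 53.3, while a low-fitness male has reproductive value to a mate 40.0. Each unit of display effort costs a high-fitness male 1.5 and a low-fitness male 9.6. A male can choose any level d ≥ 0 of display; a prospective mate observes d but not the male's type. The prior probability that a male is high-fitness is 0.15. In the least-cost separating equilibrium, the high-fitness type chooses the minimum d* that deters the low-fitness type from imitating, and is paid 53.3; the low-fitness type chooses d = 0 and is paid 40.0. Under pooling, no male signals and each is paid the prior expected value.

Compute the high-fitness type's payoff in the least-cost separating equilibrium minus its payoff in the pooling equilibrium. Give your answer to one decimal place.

9.2

Least-cost separating signal: d* solves 40.0 = 53.3 − 9.6·d*, so d* = (53.3 − 40.0)/9.6 ≈ 1.3854.
High-fitness type's separating payoff: 53.3 − 1.5 × d* = 53.3 − 1.5 × (53.3 − 40.0)/9.6 = 53.3 − 19.95/9.6 ≈ 51.222.
Pooling payoff: 0.15 × 53.3 + 0.85 × 40.0 = 41.995.
Difference: 51.222 − 41.995 = 9.227, i.e. 9.2 to one decimal place.
The high-fitness type prefers to separate.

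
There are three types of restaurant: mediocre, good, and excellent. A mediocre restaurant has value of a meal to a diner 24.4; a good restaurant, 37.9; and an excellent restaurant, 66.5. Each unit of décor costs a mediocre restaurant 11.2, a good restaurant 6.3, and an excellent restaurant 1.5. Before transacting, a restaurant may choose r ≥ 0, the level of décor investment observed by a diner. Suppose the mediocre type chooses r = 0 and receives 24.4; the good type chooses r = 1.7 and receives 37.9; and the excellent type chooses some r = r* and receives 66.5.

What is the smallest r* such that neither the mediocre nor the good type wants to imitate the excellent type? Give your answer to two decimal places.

6.24

Mediocre type (on-path payoff 24.4) won't mimic when 24.4 ≥ 66.5 − 11.2·r*, i.e. r* ≥ 3.76.
Good type (on-path payoff 37.9 − 6.3×1.7 = 27.19) won't mimic when 27.19 ≥ 66.5 − 6.3·r*, i.e. r* ≥ 6.24.
Both must hold, so r* = max(3.76, 6.24) = 6.24. The good type's constraint binds.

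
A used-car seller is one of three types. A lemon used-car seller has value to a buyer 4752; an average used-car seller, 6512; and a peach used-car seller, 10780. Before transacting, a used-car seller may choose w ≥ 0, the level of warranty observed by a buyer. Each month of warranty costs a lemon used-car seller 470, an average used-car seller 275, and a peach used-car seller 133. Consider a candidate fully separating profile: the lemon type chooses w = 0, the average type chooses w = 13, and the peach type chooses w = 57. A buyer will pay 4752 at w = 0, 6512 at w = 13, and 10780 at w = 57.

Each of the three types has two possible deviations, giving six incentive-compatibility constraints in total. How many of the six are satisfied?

3

Lemon (own payoff 4752): to w=13 gives 6512 − 470×13 = 402 → no gain ✓; to w=57 gives 10780 − 470×57 = -16010 → no gain ✓.
Average (own payoff 6512 − 275×13 = 2937): to w=0 gives 4752 → profitable ✗; to w=57 gives 10780 − 275×57 = -4895 → no gain ✓.
Peach (own payoff 10780 − 133×57 = 3199): to w=0 gives 4752 → profitable ✗; to w=13 gives 6512 − 133×13 = 4783 → profitable ✗.
3 of the 6 constraints hold; not an equilibrium.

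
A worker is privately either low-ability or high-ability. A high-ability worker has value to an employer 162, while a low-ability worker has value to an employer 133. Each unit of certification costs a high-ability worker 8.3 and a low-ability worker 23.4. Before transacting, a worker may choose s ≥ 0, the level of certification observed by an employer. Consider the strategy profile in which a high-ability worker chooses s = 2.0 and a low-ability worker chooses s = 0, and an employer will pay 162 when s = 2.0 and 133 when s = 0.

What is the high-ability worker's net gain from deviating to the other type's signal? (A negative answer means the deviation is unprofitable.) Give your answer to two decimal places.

Playing s = 2.0 the high-ability worker receives 162 − 8.3 × 2.0 = 145.4.
Deviating to s = 0 yields 133 instead.
Gain from deviating: 133 − 145.4 = -12.40.
The gain is negative, so the high-ability type's incentive-compatibility constraint is satisfied.

-12.40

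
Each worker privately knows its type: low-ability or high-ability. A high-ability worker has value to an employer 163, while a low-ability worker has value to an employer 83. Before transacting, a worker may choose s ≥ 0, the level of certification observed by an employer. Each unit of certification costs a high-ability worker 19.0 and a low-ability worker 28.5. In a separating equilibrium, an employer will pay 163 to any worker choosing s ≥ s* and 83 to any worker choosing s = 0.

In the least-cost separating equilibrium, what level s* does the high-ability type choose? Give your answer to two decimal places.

A low-ability worker choosing s = 0 receives 83.
Imitating at s* instead would pay 163 at cost 28.5·s*, netting 163 − 28.5·s*.
Indifference: 83 = 163 − 28.5·s*, so s* = (163 − 83) / 28.5 ≈ 2.81.
This is the low-ability type's binding incentive-compatibility constraint; any s ≥ 2.81 sustains separation on that side.

2.81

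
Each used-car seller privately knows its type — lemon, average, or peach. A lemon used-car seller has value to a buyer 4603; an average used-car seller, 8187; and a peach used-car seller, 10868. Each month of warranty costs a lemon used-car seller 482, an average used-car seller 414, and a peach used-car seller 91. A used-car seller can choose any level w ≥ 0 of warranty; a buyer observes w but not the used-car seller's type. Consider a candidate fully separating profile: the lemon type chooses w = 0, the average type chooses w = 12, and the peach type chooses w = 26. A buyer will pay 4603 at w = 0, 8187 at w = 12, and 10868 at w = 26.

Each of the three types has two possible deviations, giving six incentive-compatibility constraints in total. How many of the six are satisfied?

Peach (own payoff 10868 − 91×26 = 8502): to w=0 gives 4603 → no gain ✓; to w=12 gives 8187 − 91×12 = 7095 → no gain ✓.
Average (own payoff 8187 − 414×12 = 3219): to w=0 gives 4603 → profitable ✗; to w=26 gives 10868 − 414×26 = 104 → no gain ✓.
Lemon (own payoff 4603): to w=12 gives 8187 − 482×12 = 2403 → no gain ✓; to w=26 gives 10868 − 482×26 = -1664 → no gain ✓.
5 of the 6 constraints hold; not an equilibrium.

5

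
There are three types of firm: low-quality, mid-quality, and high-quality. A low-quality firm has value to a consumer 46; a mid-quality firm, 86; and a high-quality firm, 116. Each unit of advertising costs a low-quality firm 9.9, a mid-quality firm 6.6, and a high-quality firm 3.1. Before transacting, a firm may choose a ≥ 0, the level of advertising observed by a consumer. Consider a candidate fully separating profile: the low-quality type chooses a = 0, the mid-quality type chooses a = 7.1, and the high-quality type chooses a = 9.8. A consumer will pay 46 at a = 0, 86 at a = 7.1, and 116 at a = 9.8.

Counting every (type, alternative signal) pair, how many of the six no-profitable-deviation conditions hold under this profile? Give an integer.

4

Low-quality (own payoff 46): to a=7.1 gives 86 − 9.9×7.1 = 15.71 → no gain ✓; to a=9.8 gives 116 − 9.9×9.8 = 18.98 → no gain ✓.
High-quality (own payoff 116 − 3.1×9.8 = 85.62): to a=0 gives 46 → no gain ✓; to a=7.1 gives 86 − 3.1×7.1 = 63.99 → no gain ✓.
Mid-quality (own payoff 86 − 6.6×7.1 = 39.14): to a=0 gives 46 → profitable ✗; to a=9.8 gives 116 − 6.6×9.8 = 51.32 → profitable ✗.
4 of the 6 constraints hold; not an equilibrium.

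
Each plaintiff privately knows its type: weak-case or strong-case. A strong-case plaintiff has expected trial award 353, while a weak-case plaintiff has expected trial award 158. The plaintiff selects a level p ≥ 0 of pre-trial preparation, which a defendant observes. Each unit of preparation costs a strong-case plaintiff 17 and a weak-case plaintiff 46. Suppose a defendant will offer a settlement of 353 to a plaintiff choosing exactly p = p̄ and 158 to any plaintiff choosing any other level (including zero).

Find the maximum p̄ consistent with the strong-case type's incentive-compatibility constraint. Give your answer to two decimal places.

Choosing p̄ yields the strong-case type 353 − 17·p̄; choosing zero yields 158.
The strong-case type is indifferent at 353 − 17·p̄ = 158, i.e. p̄ = (353 − 158) / 17 ≈ 11.47.
For any p̄ above 11.47 the strong-case type would rather pool at zero, so separation collapses.

11.47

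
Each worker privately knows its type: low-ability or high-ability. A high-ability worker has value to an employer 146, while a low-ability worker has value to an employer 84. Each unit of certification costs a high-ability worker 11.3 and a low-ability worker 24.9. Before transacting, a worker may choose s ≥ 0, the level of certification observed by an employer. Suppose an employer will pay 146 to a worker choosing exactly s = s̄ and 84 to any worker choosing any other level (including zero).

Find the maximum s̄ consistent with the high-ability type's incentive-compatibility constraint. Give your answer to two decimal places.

5.49

Choosing s̄ yields the high-ability type 146 − 11.3·s̄; choosing zero yields 84.
The high-ability type is indifferent at 146 − 11.3·s̄ = 84, i.e. s̄ = (146 − 84) / 11.3 ≈ 5.49.
For any s̄ above 5.49 the high-ability type would rather pool at zero, so separation collapses.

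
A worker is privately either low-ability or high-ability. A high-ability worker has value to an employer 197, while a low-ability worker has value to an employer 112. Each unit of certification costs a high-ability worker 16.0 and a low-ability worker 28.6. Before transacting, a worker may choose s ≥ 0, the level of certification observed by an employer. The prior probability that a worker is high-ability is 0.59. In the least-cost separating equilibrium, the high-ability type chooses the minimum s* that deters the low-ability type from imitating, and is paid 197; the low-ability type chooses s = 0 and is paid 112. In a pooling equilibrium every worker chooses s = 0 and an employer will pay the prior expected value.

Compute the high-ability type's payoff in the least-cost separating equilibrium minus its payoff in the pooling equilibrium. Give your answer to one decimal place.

-12.7

Least-cost separating signal: s* solves 112 = 197 − 28.6·s*, so s* = (197 − 112)/28.6 ≈ 2.9720.
High-ability type's separating payoff: 197 − 16.0 × s* = 197 − 16.0 × (197 − 112)/28.6 = 197 − 1360/28.6 ≈ 149.448.
Pooling payoff: 0.59 × 197 + 0.41 × 112 = 162.15.
Difference: 149.448 − 162.15 = -12.702, i.e. -12.7 to one decimal place.
The high-ability type would prefer the pooling outcome.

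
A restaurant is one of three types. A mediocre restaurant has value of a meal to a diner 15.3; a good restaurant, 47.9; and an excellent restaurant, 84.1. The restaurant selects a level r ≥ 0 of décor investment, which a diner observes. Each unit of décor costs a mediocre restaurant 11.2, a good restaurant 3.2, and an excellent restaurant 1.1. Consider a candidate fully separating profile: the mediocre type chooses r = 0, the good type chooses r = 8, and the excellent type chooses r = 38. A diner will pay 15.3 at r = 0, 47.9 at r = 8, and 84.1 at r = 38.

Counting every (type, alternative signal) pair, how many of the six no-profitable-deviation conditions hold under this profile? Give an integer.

Good (own payoff 47.9 − 3.2×8 = 22.3): to r=0 gives 15.3 → no gain ✓; to r=38 gives 84.1 − 3.2×38 = -37.5 → no gain ✓.
Mediocre (own payoff 15.3): to r=8 gives 47.9 − 11.2×8 = -41.7 → no gain ✓; to r=38 gives 84.1 − 11.2×38 = -341.5 → no gain ✓.
Excellent (own payoff 84.1 − 1.1×38 = 42.3): to r=0 gives 15.3 → no gain ✓; to r=8 gives 47.9 − 1.1×8 = 39.1 → no gain ✓.
6 of the 6 constraints hold; this profile is a separating equilibrium.

6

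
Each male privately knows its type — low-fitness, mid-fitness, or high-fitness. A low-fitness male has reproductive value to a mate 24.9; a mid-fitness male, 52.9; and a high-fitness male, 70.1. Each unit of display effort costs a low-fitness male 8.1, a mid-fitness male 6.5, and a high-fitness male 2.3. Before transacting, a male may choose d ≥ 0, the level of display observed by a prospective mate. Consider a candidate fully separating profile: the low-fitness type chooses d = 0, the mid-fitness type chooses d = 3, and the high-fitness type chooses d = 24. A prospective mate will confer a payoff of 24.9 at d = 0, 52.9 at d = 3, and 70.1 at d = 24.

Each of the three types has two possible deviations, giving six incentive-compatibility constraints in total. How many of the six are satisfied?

Low-fitness (own payoff 24.9): to d=3 gives 52.9 − 8.1×3 = 28.6 → profitable ✗; to d=24 gives 70.1 − 8.1×24 = -124.3 → no gain ✓.
Mid-fitness (own payoff 52.9 − 6.5×3 = 33.4): to d=0 gives 24.9 → no gain ✓; to d=24 gives 70.1 − 6.5×24 = -85.9 → no gain ✓.
High-fitness (own payoff 70.1 − 2.3×24 = 14.9): to d=0 gives 24.9 → profitable ✗; to d=3 gives 52.9 − 2.3×3 = 46 → profitable ✗.
3 of the 6 constraints hold; not an equilibrium.

3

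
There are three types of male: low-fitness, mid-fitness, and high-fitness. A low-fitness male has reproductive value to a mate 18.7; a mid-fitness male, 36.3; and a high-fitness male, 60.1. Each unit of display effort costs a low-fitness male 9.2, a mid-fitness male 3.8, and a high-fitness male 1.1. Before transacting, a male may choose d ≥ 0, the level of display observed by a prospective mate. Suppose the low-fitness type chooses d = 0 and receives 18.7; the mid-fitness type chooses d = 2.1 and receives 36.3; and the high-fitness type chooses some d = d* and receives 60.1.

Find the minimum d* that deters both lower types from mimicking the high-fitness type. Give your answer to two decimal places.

8.36

Low-fitness type (on-path payoff 18.7) won't mimic when 18.7 ≥ 60.1 − 9.2·d*, i.e. d* ≥ 4.50.
Mid-fitness type (on-path payoff 36.3 − 3.8×2.1 = 28.32) won't mimic when 28.32 ≥ 60.1 − 3.8·d*, i.e. d* ≥ 8.36.
Both must hold, so d* = max(4.50, 8.36) = 8.36. The mid-fitness type's constraint binds.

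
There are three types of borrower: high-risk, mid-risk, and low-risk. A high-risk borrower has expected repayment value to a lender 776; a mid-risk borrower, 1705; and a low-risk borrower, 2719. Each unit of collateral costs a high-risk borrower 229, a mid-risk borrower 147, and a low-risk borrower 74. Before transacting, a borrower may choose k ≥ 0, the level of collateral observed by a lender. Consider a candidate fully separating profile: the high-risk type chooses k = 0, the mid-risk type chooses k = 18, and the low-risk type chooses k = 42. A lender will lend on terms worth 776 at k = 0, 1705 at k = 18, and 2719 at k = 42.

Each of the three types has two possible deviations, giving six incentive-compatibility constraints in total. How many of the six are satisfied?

Mid-risk (own payoff 1705 − 147×18 = -941): to k=0 gives 776 → profitable ✗; to k=42 gives 2719 − 147×42 = -3455 → no gain ✓.
Low-risk (own payoff 2719 − 74×42 = -389): to k=0 gives 776 → profitable ✗; to k=18 gives 1705 − 74×18 = 373 → profitable ✗.
High-risk (own payoff 776): to k=18 gives 1705 − 229×18 = -2417 → no gain ✓; to k=42 gives 2719 − 229×42 = -6899 → no gain ✓.
3 of the 6 constraints hold; not an equilibrium.

3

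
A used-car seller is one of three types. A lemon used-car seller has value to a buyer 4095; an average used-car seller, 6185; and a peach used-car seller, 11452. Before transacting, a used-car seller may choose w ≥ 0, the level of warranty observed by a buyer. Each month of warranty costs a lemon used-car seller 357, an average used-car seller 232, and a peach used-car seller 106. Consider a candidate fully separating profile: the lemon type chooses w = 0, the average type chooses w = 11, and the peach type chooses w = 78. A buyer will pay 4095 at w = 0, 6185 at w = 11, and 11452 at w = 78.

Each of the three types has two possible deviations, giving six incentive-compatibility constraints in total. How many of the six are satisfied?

3

Lemon (own payoff 4095): to w=11 gives 6185 − 357×11 = 2258 → no gain ✓; to w=78 gives 11452 − 357×78 = -16394 → no gain ✓.
Average (own payoff 6185 − 232×11 = 3633): to w=0 gives 4095 → profitable ✗; to w=78 gives 11452 − 232×78 = -6644 → no gain ✓.
Peach (own payoff 11452 − 106×78 = 3184): to w=0 gives 4095 → profitable ✗; to w=11 gives 6185 − 106×11 = 5019 → profitable ✗.
3 of the 6 constraints hold; not an equilibrium.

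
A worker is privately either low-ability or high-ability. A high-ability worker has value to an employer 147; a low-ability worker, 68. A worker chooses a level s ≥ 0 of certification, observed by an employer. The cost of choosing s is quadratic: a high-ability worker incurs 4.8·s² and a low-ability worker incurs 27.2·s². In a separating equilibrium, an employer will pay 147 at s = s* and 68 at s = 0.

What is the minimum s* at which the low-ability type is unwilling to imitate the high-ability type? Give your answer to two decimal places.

The low-ability type at s = 0 receives 68; imitating at s* yields 147 − 27.2·s*².
Indifference: 68 = 147 − 27.2·s*², so s*² = (147 − 68) / 27.2 ≈ 2.9044.
s* = √2.9044 ≈ 1.70.

1.70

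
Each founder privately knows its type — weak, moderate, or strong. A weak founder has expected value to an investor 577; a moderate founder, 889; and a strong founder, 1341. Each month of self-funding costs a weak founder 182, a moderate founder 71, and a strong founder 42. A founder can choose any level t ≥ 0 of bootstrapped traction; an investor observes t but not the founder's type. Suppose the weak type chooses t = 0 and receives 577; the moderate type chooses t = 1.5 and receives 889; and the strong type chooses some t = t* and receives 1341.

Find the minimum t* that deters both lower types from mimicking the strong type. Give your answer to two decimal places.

7.87

Moderate type (on-path payoff 889 − 71×1.5 = 782.5) won't mimic when 782.5 ≥ 1341 − 71·t*, i.e. t* ≥ 7.87.
Weak type (on-path payoff 577) won't mimic when 577 ≥ 1341 − 182·t*, i.e. t* ≥ 4.20.
Both must hold, so t* = max(4.20, 7.87) = 7.87. The moderate type's constraint binds.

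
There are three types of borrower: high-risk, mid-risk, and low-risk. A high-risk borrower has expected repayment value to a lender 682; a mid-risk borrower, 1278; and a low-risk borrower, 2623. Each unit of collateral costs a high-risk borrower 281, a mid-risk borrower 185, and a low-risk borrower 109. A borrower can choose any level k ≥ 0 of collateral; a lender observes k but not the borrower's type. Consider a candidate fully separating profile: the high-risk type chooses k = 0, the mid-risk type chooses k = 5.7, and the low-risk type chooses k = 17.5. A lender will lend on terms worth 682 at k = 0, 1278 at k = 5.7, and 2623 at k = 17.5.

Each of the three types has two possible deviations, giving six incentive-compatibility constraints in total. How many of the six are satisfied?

High-risk (own payoff 682): to k=5.7 gives 1278 − 281×5.7 = -323.7 → no gain ✓; to k=17.5 gives 2623 − 281×17.5 = -2294.5 → no gain ✓.
Low-risk (own payoff 2623 − 109×17.5 = 715.5): to k=0 gives 682 → no gain ✓; to k=5.7 gives 1278 − 109×5.7 = 656.7 → no gain ✓.
Mid-risk (own payoff 1278 − 185×5.7 = 223.5): to k=0 gives 682 → profitable ✗; to k=17.5 gives 2623 − 185×17.5 = -614.5 → no gain ✓.
5 of the 6 constraints hold; not an equilibrium.

5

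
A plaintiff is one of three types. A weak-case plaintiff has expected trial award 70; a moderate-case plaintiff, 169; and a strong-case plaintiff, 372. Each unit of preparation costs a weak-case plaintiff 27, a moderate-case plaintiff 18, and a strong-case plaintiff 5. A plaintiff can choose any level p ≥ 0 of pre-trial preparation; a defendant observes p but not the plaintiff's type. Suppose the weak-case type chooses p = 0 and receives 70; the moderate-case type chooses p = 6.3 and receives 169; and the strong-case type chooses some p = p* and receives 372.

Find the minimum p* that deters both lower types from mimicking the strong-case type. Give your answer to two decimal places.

Moderate-case type (on-path payoff 169 − 18×6.3 = 55.6) won't mimic when 55.6 ≥ 372 − 18·p*, i.e. p* ≥ 17.58.
Weak-case type (on-path payoff 70) won't mimic when 70 ≥ 372 − 27·p*, i.e. p* ≥ 11.19.
Both must hold, so p* = max(11.19, 17.58) = 17.58. The moderate-case type's constraint binds.

17.58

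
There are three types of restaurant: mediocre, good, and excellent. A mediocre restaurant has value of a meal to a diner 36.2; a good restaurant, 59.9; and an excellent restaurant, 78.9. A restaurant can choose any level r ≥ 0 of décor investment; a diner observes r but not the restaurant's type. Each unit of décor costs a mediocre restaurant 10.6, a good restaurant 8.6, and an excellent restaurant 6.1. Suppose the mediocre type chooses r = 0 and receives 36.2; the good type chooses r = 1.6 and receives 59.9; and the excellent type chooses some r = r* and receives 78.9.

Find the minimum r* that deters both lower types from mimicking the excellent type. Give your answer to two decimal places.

4.03

Mediocre type (on-path payoff 36.2) won't mimic when 36.2 ≥ 78.9 − 10.6·r*, i.e. r* ≥ 4.03.
Good type (on-path payoff 59.9 − 8.6×1.6 = 46.14) won't mimic when 46.14 ≥ 78.9 − 8.6·r*, i.e. r* ≥ 3.81.
Both must hold, so r* = max(4.03, 3.81) = 4.03. The mediocre type's constraint binds.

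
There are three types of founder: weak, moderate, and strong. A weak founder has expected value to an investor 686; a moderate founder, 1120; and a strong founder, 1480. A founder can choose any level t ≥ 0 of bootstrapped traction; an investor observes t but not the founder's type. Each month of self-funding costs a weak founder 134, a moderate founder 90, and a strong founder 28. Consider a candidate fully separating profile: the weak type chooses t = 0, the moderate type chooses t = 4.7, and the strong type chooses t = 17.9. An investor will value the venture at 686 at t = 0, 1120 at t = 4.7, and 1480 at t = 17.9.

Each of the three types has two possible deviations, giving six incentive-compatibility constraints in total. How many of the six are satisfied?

5

Strong (own payoff 1480 − 28×17.9 = 978.8): to t=0 gives 686 → no gain ✓; to t=4.7 gives 1120 − 28×4.7 = 988.4 → profitable ✗.
Moderate (own payoff 1120 − 90×4.7 = 697): to t=0 gives 686 → no gain ✓; to t=17.9 gives 1480 − 90×17.9 = -131 → no gain ✓.
Weak (own payoff 686): to t=4.7 gives 1120 − 134×4.7 = 490.2 → no gain ✓; to t=17.9 gives 1480 − 134×17.9 = -918.6 → no gain ✓.
5 of the 6 constraints hold; not an equilibrium.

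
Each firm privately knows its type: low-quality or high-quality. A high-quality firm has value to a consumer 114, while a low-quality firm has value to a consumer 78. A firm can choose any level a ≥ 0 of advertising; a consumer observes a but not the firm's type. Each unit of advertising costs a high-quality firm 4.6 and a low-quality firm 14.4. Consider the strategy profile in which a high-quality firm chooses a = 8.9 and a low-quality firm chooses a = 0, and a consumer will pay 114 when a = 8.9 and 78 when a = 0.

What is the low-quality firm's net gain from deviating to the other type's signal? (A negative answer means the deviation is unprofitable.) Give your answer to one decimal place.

Playing a = 0 the low-quality firm receives 78.
Deviating to a = 8.9 brings payment 114 at cost 14.4 × 8.9 = 128.16, netting -14.16.
Gain from deviating: -14.16 − 78 = -92.16, i.e. -92.2 to one decimal place.
The gain is negative, so the low-quality type's incentive-compatibility constraint is satisfied.

-92.2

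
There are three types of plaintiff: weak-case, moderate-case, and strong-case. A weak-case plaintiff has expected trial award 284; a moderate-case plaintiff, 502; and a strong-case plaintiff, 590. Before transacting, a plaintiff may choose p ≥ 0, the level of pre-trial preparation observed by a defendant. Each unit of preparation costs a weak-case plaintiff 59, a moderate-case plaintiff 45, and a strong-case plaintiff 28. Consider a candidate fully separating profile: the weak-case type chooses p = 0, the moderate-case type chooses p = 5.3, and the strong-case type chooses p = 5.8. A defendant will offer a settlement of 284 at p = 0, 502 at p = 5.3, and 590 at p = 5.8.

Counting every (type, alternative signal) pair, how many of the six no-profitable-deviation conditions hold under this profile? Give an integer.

Moderate-case (own payoff 502 − 45×5.3 = 263.5): to p=0 gives 284 → profitable ✗; to p=5.8 gives 590 − 45×5.8 = 329 → profitable ✗.
Strong-case (own payoff 590 − 28×5.8 = 427.6): to p=0 gives 284 → no gain ✓; to p=5.3 gives 502 − 28×5.3 = 353.6 → no gain ✓.
Weak-case (own payoff 284): to p=5.3 gives 502 − 59×5.3 = 189.3 → no gain ✓; to p=5.8 gives 590 − 59×5.8 = 247.8 → no gain ✓.
4 of the 6 constraints hold; not an equilibrium.

4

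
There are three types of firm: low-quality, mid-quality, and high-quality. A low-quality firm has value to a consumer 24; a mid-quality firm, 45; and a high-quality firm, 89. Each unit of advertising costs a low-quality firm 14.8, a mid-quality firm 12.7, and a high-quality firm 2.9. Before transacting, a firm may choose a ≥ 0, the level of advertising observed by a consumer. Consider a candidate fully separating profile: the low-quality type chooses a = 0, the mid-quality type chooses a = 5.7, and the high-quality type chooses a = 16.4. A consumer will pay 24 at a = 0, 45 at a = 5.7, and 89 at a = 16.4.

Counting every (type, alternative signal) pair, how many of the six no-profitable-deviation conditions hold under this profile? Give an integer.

High-quality (own payoff 89 − 2.9×16.4 = 41.44): to a=0 gives 24 → no gain ✓; to a=5.7 gives 45 − 2.9×5.7 = 28.47 → no gain ✓.
Mid-quality (own payoff 45 − 12.7×5.7 = -27.39): to a=0 gives 24 → profitable ✗; to a=16.4 gives 89 − 12.7×16.4 = -119.28 → no gain ✓.
Low-quality (own payoff 24): to a=5.7 gives 45 − 14.8×5.7 = -39.36 → no gain ✓; to a=16.4 gives 89 − 14.8×16.4 = -153.72 → no gain ✓.
5 of the 6 constraints hold; not an equilibrium.

5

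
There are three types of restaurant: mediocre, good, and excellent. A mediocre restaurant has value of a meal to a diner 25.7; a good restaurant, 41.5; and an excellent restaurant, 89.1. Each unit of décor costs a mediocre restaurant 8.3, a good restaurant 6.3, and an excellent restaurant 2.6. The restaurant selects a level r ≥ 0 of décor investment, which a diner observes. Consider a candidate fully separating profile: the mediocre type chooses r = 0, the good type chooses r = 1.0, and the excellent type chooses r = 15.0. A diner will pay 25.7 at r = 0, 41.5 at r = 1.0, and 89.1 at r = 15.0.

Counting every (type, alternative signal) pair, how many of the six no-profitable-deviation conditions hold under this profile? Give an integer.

Good (own payoff 41.5 − 6.3×1.0 = 35.2): to r=0 gives 25.7 → no gain ✓; to r=15.0 gives 89.1 − 6.3×15.0 = -5.4 → no gain ✓.
Excellent (own payoff 89.1 − 2.6×15.0 = 50.1): to r=0 gives 25.7 → no gain ✓; to r=1.0 gives 41.5 − 2.6×1.0 = 38.9 → no gain ✓.
Mediocre (own payoff 25.7): to r=1.0 gives 41.5 − 8.3×1.0 = 33.2 → profitable ✗; to r=15.0 gives 89.1 − 8.3×15.0 = -35.4 → no gain ✓.
5 of the 6 constraints hold; not an equilibrium.

5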